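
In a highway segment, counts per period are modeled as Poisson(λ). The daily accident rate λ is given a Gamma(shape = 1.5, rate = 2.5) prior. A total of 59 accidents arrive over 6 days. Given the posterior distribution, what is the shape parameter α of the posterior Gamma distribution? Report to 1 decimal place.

60.5

With a Gamma(shape α, rate β) prior, the Poisson likelihood is conjugate: the posterior is Gamma(α + ΣXᵢ, β + n).
Posterior: Gamma(α+S, β+n) = Gamma(1.5+59, 2.5+6) = Gamma(60.5, 8.5).
Posterior α = 60.5.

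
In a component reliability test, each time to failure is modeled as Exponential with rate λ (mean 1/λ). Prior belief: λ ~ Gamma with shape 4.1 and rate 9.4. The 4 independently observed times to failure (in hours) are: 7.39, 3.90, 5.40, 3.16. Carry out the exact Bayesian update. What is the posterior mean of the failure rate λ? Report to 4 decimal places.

0.2769

With a Gamma(shape α, rate β) prior on the exponential rate λ, the posterior after n observations with total T = Σxᵢ is Gamma(α+n, β+T).
Sum of observations T = 19.85 hours; n = 4.
Posterior: Gamma(4.1+4, 9.4+19.85) = Gamma(8.1, 29.25).
Posterior mean of λ = α/β = 8.1/29.25 = 0.2769.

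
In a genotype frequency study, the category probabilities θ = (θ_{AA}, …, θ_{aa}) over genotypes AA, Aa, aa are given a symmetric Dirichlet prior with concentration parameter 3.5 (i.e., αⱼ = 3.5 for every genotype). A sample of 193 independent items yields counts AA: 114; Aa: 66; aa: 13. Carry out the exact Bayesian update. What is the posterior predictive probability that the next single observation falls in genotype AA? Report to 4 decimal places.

The Dirichlet prior is conjugate to the Multinomial likelihood: each posterior αⱼ = prior αⱼ + observed count nⱼ.
Posterior concentration: (117.5, 69.5, 16.5), total = 203.5.
P(next = AA | data) = α_{AA}/Σα = 0.5774.

0.5774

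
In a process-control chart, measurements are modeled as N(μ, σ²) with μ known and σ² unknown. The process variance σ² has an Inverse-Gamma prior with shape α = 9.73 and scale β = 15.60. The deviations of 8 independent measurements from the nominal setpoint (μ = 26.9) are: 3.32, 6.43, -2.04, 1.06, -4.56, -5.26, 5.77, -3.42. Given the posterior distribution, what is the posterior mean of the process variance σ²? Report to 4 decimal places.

With known mean μ and an Inverse-Gamma(α, β) prior on σ², the Normal likelihood is conjugate: posterior is Inv-Gamma(α + n/2, β + Σ(xᵢ−μ)²/2).
Σ(xᵢ−μ)² = (3.32)² + (6.43)² + (-2.04)² + (1.06)² + (-4.56)² + (-5.26)² + (5.77)² + (-3.42)² = 151.1030.
Posterior: Inv-Gamma(9.73 + 8/2, 15.60 + 151.1030/2) = Inv-Gamma(13.73, 91.15150).
E[σ²|data] = β/(α−1) = 91.15150/12.73 = 7.1604.

7.1604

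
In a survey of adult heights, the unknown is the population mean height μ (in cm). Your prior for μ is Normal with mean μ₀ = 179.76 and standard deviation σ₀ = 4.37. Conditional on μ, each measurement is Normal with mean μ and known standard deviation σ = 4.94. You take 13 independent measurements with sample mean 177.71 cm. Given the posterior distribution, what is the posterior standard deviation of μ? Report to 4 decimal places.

For Normal data with known variance σ², a Normal(μ₀, σ₀²) prior on μ is conjugate. Posterior precision = 1/σ₀² + n/σ²; posterior mean is the precision-weighted average of μ₀ and x̄.
σ₀² = 4.37² = 19.0969, σ² = 4.94² = 24.4036; σ² + n·σ₀² = 24.4036 + 13·19.0969 = 272.6633.
Posterior precision = 1/σ₀² + n/σ² = 1/19.0969 + 13/24.4036 = (σ² + n·σ₀²)/(σ₀²σ²) = 272.6633/(19.0969·24.4036); posterior variance σₙ² = σ₀²σ²/(σ² + n·σ₀²) = 19.0969·24.4036/272.6633 = 1.709189.
Posterior SD = √σₙ² = √(19.0969·24.4036/272.6633) = 1.3074.

1.3074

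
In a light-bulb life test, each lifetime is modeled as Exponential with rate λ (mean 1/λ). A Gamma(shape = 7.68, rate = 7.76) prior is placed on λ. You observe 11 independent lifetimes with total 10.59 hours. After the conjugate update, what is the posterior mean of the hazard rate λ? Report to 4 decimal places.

With a Gamma(shape α, rate β) prior on the exponential rate λ, the posterior after n observations with total T = Σxᵢ is Gamma(α+n, β+T).
Posterior: Gamma(7.68+11, 7.76+10.59) = Gamma(18.68, 18.35).
Posterior mean of λ = α/β = 18.68/18.35 = 1.0180.

1.0180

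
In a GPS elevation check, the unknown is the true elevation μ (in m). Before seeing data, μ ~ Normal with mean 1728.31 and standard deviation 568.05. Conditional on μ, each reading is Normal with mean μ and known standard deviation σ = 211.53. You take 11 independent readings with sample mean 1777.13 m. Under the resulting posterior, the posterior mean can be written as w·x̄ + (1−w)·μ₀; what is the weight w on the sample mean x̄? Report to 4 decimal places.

0.9876

For Normal data with known variance σ², a Normal(μ₀, σ₀²) prior on μ is conjugate. Posterior precision = 1/σ₀² + n/σ²; posterior mean is the precision-weighted average of μ₀ and x̄.
σ₀² = 568.05² = 322680.8025, σ² = 211.53² = 44744.9409. Prior precision 1/σ₀² = 1/322680.8025; data precision n/σ² = 11/44744.9409.
w = (n/σ²)/(1/σ₀² + n/σ²) = n·σ₀²/(σ² + n·σ₀²) = 11·322680.8025/(44744.9409 + 11·322680.8025) = 3549488.8275/3594233.7684 = 0.9876.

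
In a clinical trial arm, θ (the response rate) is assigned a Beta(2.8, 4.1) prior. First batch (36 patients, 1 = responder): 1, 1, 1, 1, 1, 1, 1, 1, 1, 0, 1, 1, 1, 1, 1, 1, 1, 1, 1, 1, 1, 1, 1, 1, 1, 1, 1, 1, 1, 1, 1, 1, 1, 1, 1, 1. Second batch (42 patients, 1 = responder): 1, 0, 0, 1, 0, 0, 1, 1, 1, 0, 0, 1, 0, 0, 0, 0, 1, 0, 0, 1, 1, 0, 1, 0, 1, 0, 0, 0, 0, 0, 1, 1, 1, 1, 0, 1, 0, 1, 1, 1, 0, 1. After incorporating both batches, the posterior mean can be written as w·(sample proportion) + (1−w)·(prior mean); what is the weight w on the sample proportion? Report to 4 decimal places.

0.9187

The Beta prior is conjugate to a Binomial/Bernoulli likelihood; the update adds successes to α and failures to β.
Total number of patients: n = 36 + 42 = 78.
Posterior mean = (α₀+k)/(α₀+β₀+n) = [n/(α₀+β₀+n)]·(k/n) + [(α₀+β₀)/(α₀+β₀+n)]·α₀/(α₀+β₀), so only n and the prior enter the weight.
The weight on the data is w = n/(α₀+β₀+n) = 78/(2.8+4.1+78) = 78/84.9 = 0.9187.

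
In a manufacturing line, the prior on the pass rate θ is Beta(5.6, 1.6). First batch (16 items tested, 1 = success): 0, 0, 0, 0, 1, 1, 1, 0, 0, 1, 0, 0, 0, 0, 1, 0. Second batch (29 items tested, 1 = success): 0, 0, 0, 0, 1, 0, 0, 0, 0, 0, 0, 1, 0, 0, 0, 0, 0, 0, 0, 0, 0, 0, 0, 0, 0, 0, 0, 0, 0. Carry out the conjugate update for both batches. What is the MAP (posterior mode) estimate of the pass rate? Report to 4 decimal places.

The Beta prior is conjugate to a Binomial/Bernoulli likelihood; the update adds successes to α and failures to β.
After batch 1: Beta(5.6+5, 1.6+11) = Beta(10.6, 12.6).
After batch 2: Beta(10.6+2, 12.6+27) = Beta(12.6, 39.6).
Mode of Beta(a,b) for a,b>1 is (a−1)/(a+b−2) = 11.6/50.2 = 0.2311.

0.2311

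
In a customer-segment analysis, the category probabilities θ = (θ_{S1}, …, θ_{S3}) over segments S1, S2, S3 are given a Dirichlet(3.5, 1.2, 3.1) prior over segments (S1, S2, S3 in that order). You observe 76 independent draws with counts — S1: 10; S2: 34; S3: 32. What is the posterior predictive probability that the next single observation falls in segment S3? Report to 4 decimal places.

0.4189

The Dirichlet prior is conjugate to the Multinomial likelihood: each posterior αⱼ = prior αⱼ + observed count nⱼ.
Posterior concentration: (13.5, 35.2, 35.1), total = 83.8.
P(next = S3 | data) = α_{S3}/Σα = 0.4189.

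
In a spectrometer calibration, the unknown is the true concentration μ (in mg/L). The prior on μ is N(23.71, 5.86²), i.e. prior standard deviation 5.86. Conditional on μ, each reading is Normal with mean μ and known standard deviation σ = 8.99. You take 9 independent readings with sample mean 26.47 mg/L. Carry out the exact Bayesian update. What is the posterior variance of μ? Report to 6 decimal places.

7.118485

For Normal data with known variance σ², a Normal(μ₀, σ₀²) prior on μ is conjugate. Posterior precision = 1/σ₀² + n/σ²; posterior mean is the precision-weighted average of μ₀ and x̄.
σ₀² = 5.86² = 34.3396, σ² = 8.99² = 80.8201; σ² + n·σ₀² = 80.8201 + 9·34.3396 = 389.8765.
Posterior precision = 1/σ₀² + n/σ² = 1/34.3396 + 9/80.8201 = (σ² + n·σ₀²)/(σ₀²σ²) = 389.8765/(34.3396·80.8201); posterior variance σₙ² = σ₀²σ²/(σ² + n·σ₀²) = 34.3396·80.8201/389.8765 = 7.118485.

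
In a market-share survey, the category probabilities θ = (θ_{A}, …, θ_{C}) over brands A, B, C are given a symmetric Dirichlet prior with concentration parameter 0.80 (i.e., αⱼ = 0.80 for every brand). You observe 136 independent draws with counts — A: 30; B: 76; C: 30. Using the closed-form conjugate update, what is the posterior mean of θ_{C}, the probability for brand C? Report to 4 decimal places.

0.2225

The Dirichlet prior is conjugate to the Multinomial likelihood: each posterior αⱼ = prior αⱼ + observed count nⱼ.
Posterior concentration: (30.80, 76.80, 30.80), total = 138.40.
E[θ_{C}|data] = α_{C}/Σα = 30.80/138.40 = 0.2225.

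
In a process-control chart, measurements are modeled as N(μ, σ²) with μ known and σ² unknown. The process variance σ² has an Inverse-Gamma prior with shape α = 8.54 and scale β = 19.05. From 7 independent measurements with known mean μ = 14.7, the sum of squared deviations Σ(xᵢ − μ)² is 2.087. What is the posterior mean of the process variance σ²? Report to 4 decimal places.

1.8201

With known mean μ and an Inverse-Gamma(α, β) prior on σ², the Normal likelihood is conjugate: posterior is Inv-Gamma(α + n/2, β + Σ(xᵢ−μ)²/2).
Posterior: Inv-Gamma(8.54 + 7/2, 19.05 + 2.087/2) = Inv-Gamma(12.04, 20.0935).
E[σ²|data] = β/(α−1) = 20.0935/11.04 = 1.8201.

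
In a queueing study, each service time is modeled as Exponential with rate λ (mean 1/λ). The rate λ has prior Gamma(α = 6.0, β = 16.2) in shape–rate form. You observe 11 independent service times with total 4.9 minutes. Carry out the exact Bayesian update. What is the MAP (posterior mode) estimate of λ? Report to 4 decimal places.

With a Gamma(shape α, rate β) prior on the exponential rate λ, the posterior after n observations with total T = Σxᵢ is Gamma(α+n, β+T).
Posterior: Gamma(6.0+11, 16.2+4.9) = Gamma(17.0, 21.1).
Mode = (α−1)/β = 0.7583.

0.7583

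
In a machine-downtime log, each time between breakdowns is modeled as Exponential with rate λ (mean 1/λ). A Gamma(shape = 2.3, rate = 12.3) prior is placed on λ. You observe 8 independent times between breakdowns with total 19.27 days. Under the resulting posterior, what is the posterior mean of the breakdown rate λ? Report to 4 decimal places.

0.3263

With a Gamma(shape α, rate β) prior on the exponential rate λ, the posterior after n observations with total T = Σxᵢ is Gamma(α+n, β+T).
Posterior: Gamma(2.3+8, 12.3+19.27) = Gamma(10.3, 31.57).
Posterior mean of λ = α/β = 10.3/31.57 = 0.3263.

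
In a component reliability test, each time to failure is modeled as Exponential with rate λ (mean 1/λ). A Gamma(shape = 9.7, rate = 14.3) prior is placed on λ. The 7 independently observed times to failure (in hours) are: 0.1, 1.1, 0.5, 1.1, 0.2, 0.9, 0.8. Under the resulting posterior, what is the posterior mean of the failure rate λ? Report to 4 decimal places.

With a Gamma(shape α, rate β) prior on the exponential rate λ, the posterior after n observations with total T = Σxᵢ is Gamma(α+n, β+T).
Sum of observations T = 4.7 hours; n = 7.
Posterior: Gamma(9.7+7, 14.3+4.7) = Gamma(16.7, 19.0).
Posterior mean of λ = α/β = 16.7/19.0 = 0.8789.

0.8789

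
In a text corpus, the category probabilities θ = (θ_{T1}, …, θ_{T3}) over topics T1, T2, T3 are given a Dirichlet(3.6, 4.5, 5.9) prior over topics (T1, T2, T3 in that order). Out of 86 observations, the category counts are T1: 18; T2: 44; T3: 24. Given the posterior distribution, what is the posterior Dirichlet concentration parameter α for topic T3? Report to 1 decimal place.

The Dirichlet prior is conjugate to the Multinomial likelihood: each posterior αⱼ = prior αⱼ + observed count nⱼ.
Posterior concentration: (21.6, 48.5, 29.9), total = 100.0.
α_{T3} = 5.9 + 24 = 29.9.

29.9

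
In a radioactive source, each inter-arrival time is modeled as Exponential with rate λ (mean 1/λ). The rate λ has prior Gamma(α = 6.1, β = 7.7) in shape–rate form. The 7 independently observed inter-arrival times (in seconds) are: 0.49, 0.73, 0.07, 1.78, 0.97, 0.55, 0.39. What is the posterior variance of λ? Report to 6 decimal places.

0.081477

With a Gamma(shape α, rate β) prior on the exponential rate λ, the posterior after n observations with total T = Σxᵢ is Gamma(α+n, β+T).
Sum of observations T = 4.98 seconds; n = 7.
Posterior: Gamma(6.1+7, 7.7+4.98) = Gamma(13.1, 12.68).
Var = α/β² = 0.081477.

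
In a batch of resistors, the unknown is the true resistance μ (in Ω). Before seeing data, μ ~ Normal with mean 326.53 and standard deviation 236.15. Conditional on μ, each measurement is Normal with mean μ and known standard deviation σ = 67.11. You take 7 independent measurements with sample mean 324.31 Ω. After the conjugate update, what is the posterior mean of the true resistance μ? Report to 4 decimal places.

For Normal data with known variance σ², a Normal(μ₀, σ₀²) prior on μ is conjugate. Posterior precision = 1/σ₀² + n/σ²; posterior mean is the precision-weighted average of μ₀ and x̄.
n·x̄ = 7·324.31 = 2270.17.
σ₀² = 236.15² = 55766.8225, σ² = 67.11² = 4503.7521; σ² + n·σ₀² = 4503.7521 + 7·55766.8225 = 394871.5096.
Posterior mean = (μ₀/σ₀² + n·x̄/σ²)/(1/σ₀² + n/σ²) = (σ²·μ₀ + σ₀²·n·x̄)/(σ² + n·σ₀²) = (4503.7521·326.53 + 55766.8225·2270.17)/394871.5096 = 128070777.608038/394871.5096 = 324.3353.

324.3353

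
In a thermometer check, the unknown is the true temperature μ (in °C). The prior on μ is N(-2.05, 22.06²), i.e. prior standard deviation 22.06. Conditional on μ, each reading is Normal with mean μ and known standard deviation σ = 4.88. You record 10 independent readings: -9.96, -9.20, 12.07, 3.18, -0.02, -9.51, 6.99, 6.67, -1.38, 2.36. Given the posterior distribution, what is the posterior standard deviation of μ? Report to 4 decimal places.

For Normal data with known variance σ², a Normal(μ₀, σ₀²) prior on μ is conjugate. Posterior precision = 1/σ₀² + n/σ²; posterior mean is the precision-weighted average of μ₀ and x̄.
σ₀² = 22.06² = 486.6436, σ² = 4.88² = 23.8144; σ² + n·σ₀² = 23.8144 + 10·486.6436 = 4890.2504.
Posterior precision = 1/σ₀² + n/σ² = 1/486.6436 + 10/23.8144 = (σ² + n·σ₀²)/(σ₀²σ²) = 4890.2504/(486.6436·23.8144); posterior variance σₙ² = σ₀²σ²/(σ² + n·σ₀²) = 486.6436·23.8144/4890.2504 = 2.369843.
Posterior SD = √σₙ² = √(486.6436·23.8144/4890.2504) = 1.5394.

1.5394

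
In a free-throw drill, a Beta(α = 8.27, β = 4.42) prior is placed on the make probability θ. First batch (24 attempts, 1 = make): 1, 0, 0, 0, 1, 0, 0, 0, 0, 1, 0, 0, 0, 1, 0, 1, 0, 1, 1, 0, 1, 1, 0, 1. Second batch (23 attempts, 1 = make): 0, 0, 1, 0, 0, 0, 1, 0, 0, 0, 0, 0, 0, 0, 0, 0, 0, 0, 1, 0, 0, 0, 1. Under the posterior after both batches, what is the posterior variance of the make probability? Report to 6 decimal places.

The Beta prior is conjugate to a Binomial/Bernoulli likelihood; the update adds successes to α and failures to β.
After batch 1: Beta(8.27+10, 4.42+14) = Beta(18.27, 18.42).
After batch 2: Beta(18.27+4, 18.42+19) = Beta(22.27, 37.42).
Var = αβ/((α+β)²(α+β+1)) = 22.27·37.42/(59.69²·60.69) = 0.003854.

0.003854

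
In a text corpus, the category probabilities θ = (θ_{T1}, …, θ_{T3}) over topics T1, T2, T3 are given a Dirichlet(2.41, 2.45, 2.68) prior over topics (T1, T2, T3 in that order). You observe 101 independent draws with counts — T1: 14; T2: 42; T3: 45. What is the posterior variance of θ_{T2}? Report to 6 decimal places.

The Dirichlet prior is conjugate to the Multinomial likelihood: each posterior αⱼ = prior αⱼ + observed count nⱼ.
Posterior concentration: (16.41, 44.45, 47.68), total = 108.54.
Var[θ_j] = α_j(Σα−α_j)/((Σα)²(Σα+1)) = 44.45·64.09/(108.54²·109.54) = 0.002208.

0.002208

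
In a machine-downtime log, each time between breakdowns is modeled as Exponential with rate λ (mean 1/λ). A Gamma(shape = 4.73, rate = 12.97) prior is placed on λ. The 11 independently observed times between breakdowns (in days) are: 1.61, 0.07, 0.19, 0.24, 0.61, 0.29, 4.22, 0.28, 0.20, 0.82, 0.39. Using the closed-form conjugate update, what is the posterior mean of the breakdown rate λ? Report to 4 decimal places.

0.7186

With a Gamma(shape α, rate β) prior on the exponential rate λ, the posterior after n observations with total T = Σxᵢ is Gamma(α+n, β+T).
Sum of observations T = 8.92 days; n = 11.
Posterior: Gamma(4.73+11, 12.97+8.92) = Gamma(15.73, 21.89).
Posterior mean of λ = α/β = 15.73/21.89 = 0.7186.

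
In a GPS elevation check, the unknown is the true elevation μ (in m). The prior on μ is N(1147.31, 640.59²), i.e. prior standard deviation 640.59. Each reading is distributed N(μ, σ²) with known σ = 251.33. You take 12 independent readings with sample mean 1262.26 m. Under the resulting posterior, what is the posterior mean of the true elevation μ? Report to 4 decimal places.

For Normal data with known variance σ², a Normal(μ₀, σ₀²) prior on μ is conjugate. Posterior precision = 1/σ₀² + n/σ²; posterior mean is the precision-weighted average of μ₀ and x̄.
n·x̄ = 12·1262.26 = 15147.12.
σ₀² = 640.59² = 410355.5481, σ² = 251.33² = 63166.7689; σ² + n·σ₀² = 63166.7689 + 12·410355.5481 = 4987433.3461.
Posterior mean = (μ₀/σ₀² + n·x̄/σ²)/(1/σ₀² + n/σ²) = (σ²·μ₀ + σ₀²·n·x̄)/(σ² + n·σ₀²) = (63166.7689·1147.31 + 410355.5481·15147.12)/4987433.3461 = 6288176595.363131/4987433.3461 = 1260.8041.

1260.8041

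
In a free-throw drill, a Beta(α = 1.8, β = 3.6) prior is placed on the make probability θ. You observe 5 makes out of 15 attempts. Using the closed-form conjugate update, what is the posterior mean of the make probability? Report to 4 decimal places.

0.3333

The Beta prior is conjugate to a Binomial/Bernoulli likelihood; the update adds successes to α and failures to β.
Posterior: Beta(α+k, β+n−k) = Beta(1.8+5, 3.6+10) = Beta(6.8, 13.6).
Posterior mean = α/(α+β) = 6.8/20.4 = 0.3333.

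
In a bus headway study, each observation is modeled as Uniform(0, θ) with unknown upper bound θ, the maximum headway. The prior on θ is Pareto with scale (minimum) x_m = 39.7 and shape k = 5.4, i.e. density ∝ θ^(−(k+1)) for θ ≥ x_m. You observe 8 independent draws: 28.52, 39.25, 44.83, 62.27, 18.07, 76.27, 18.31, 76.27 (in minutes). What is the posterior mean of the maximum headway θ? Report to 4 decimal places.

82.4208

A Pareto(scale x_m, shape k) prior on the upper bound θ of Uniform(0, θ) is conjugate: posterior is Pareto(max(x_m, max xᵢ), k + n).
Sample maximum = 76.27; prior scale x_m = 39.7 → posterior scale = max = 76.27.
Posterior shape = 5.4 + 8 = 13.4.
E[θ|data] = k·x_m/(k−1) = 13.4·76.27/12.4 = 82.4208.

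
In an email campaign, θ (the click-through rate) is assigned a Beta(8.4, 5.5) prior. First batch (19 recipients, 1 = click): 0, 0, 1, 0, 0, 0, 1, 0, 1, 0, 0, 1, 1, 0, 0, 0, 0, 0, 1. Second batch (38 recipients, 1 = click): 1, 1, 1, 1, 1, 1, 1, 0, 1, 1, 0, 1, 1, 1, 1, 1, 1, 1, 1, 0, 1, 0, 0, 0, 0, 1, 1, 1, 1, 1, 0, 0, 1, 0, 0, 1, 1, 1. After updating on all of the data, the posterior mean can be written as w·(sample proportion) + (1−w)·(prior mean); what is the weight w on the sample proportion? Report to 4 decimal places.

0.8039

The Beta prior is conjugate to a Binomial/Bernoulli likelihood; the update adds successes to α and failures to β.
Total number of recipients: n = 19 + 38 = 57.
Posterior mean = (α₀+k)/(α₀+β₀+n) = [n/(α₀+β₀+n)]·(k/n) + [(α₀+β₀)/(α₀+β₀+n)]·α₀/(α₀+β₀), so only n and the prior enter the weight.
The weight on the data is w = n/(α₀+β₀+n) = 57/(8.4+5.5+57) = 57/70.9 = 0.8039.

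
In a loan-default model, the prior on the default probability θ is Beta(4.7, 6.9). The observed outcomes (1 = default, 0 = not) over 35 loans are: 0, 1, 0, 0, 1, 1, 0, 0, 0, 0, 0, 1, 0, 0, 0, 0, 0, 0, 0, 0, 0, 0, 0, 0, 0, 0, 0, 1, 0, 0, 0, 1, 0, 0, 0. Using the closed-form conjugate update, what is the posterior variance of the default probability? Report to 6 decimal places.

0.003716

The Beta prior is conjugate to a Binomial/Bernoulli likelihood; the update adds successes to α and failures to β.
Posterior: Beta(α+k, β+n−k) = Beta(4.7+6, 6.9+29) = Beta(10.7, 35.9).
Var = αβ/((α+β)²(α+β+1)) = 10.7·35.9/(46.6²·47.6) = 0.003716.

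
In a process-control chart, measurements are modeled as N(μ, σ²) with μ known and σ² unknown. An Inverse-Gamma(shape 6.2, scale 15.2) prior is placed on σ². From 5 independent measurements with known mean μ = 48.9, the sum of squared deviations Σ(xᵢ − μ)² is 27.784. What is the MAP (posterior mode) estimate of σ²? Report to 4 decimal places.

2.9992

With known mean μ and an Inverse-Gamma(α, β) prior on σ², the Normal likelihood is conjugate: posterior is Inv-Gamma(α + n/2, β + Σ(xᵢ−μ)²/2).
Posterior: Inv-Gamma(6.2 + 5/2, 15.2 + 27.784/2) = Inv-Gamma(8.70, 29.0920).
Mode = β/(α+1) = 29.0920/9.70 = 2.9992.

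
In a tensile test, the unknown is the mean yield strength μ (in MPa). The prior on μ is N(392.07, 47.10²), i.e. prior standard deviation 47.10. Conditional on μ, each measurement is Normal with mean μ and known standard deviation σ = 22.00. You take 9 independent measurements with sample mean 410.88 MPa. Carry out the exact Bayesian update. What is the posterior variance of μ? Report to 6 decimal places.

52.504974

For Normal data with known variance σ², a Normal(μ₀, σ₀²) prior on μ is conjugate. Posterior precision = 1/σ₀² + n/σ²; posterior mean is the precision-weighted average of μ₀ and x̄.
σ₀² = 47.10² = 2218.41, σ² = 22.00² = 484; σ² + n·σ₀² = 484 + 9·2218.41 = 20449.69.
Posterior precision = 1/σ₀² + n/σ² = 1/2218.41 + 9/484 = (σ² + n·σ₀²)/(σ₀²σ²) = 20449.69/(2218.41·484); posterior variance σₙ² = σ₀²σ²/(σ² + n·σ₀²) = 2218.41·484/20449.69 = 52.504974.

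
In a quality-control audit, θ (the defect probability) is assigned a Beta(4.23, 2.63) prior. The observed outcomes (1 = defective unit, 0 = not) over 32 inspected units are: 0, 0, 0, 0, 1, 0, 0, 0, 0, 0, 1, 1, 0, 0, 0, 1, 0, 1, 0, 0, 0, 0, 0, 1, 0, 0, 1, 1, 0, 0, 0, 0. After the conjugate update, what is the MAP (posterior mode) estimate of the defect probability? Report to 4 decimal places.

The Beta prior is conjugate to a Binomial/Bernoulli likelihood; the update adds successes to α and failures to β.
Posterior: Beta(α+k, β+n−k) = Beta(4.23+8, 2.63+24) = Beta(12.23, 26.63).
Mode of Beta(a,b) for a,b>1 is (a−1)/(a+b−2) = 11.23/36.86 = 0.3047.

0.3047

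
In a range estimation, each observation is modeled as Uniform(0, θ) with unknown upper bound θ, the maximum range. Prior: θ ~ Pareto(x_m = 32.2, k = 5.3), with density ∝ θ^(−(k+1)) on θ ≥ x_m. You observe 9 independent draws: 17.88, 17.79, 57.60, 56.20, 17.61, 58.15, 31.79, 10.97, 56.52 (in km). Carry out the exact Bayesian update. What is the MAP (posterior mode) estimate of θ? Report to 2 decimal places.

A Pareto(scale x_m, shape k) prior on the upper bound θ of Uniform(0, θ) is conjugate: posterior is Pareto(max(x_m, max xᵢ), k + n).
Sample maximum = 58.15; prior scale x_m = 32.2 → posterior scale = max = 58.15.
Posterior shape = 5.3 + 9 = 14.3.
The Pareto density is decreasing on [x_m, ∞), so the mode is x_m = 58.15.

58.15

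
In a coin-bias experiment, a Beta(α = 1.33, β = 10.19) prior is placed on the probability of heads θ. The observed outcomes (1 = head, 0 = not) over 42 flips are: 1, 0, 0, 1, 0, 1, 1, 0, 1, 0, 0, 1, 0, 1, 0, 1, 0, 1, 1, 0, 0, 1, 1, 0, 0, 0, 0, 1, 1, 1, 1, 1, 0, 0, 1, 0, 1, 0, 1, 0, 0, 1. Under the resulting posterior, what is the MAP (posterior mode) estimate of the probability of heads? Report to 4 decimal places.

0.4140

The Beta prior is conjugate to a Binomial/Bernoulli likelihood; the update adds successes to α and failures to β.
Posterior: Beta(α+k, β+n−k) = Beta(1.33+21, 10.19+21) = Beta(22.33, 31.19).
Mode of Beta(a,b) for a,b>1 is (a−1)/(a+b−2) = 21.33/51.52 = 0.4140.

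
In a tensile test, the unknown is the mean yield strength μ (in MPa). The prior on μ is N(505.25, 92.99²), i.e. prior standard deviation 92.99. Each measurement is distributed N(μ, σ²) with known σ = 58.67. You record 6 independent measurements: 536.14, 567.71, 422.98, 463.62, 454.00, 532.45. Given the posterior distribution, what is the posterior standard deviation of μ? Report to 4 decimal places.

23.1949

For Normal data with known variance σ², a Normal(μ₀, σ₀²) prior on μ is conjugate. Posterior precision = 1/σ₀² + n/σ²; posterior mean is the precision-weighted average of μ₀ and x̄.
σ₀² = 92.99² = 8647.1401, σ² = 58.67² = 3442.1689; σ² + n·σ₀² = 3442.1689 + 6·8647.1401 = 55325.0095.
Posterior precision = 1/σ₀² + n/σ² = 1/8647.1401 + 6/3442.1689 = (σ² + n·σ₀²)/(σ₀²σ²) = 55325.0095/(8647.1401·3442.1689); posterior variance σₙ² = σ₀²σ²/(σ² + n·σ₀²) = 8647.1401·3442.1689/55325.0095 = 538.001114.
Posterior SD = √σₙ² = √(8647.1401·3442.1689/55325.0095) = 23.1949.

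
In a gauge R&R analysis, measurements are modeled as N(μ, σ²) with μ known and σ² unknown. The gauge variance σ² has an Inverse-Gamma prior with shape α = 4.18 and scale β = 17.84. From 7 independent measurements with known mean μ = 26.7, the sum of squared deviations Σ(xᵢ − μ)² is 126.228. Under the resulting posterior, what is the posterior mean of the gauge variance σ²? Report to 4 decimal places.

12.1189

With known mean μ and an Inverse-Gamma(α, β) prior on σ², the Normal likelihood is conjugate: posterior is Inv-Gamma(α + n/2, β + Σ(xᵢ−μ)²/2).
Posterior: Inv-Gamma(4.18 + 7/2, 17.84 + 126.228/2) = Inv-Gamma(7.68, 80.9540).
E[σ²|data] = β/(α−1) = 80.9540/6.68 = 12.1189.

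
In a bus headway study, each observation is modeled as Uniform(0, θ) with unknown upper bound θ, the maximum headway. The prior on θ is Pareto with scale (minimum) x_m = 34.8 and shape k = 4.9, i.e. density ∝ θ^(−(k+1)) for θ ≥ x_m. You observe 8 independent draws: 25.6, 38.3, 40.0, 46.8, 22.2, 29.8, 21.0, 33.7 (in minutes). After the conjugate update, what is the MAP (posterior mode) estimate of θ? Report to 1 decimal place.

46.8

A Pareto(scale x_m, shape k) prior on the upper bound θ of Uniform(0, θ) is conjugate: posterior is Pareto(max(x_m, max xᵢ), k + n).
Sample maximum = 46.8; prior scale x_m = 34.8 → posterior scale = max = 46.8.
Posterior shape = 4.9 + 8 = 12.9.
The Pareto density is decreasing on [x_m, ∞), so the mode is x_m = 46.8.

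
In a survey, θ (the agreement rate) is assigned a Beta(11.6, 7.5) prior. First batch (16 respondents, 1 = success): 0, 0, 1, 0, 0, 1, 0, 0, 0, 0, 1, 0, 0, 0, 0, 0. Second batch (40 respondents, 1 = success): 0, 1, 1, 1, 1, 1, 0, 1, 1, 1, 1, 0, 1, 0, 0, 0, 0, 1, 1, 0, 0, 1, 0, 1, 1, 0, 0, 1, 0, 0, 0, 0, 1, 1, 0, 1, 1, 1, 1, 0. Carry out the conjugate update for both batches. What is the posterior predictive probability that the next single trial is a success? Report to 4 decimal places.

0.4874

The Beta prior is conjugate to a Binomial/Bernoulli likelihood; the update adds successes to α and failures to β.
After batch 1: Beta(11.6+3, 7.5+13) = Beta(14.6, 20.5).
After batch 2: Beta(14.6+22, 20.5+18) = Beta(36.6, 38.5).
For a single future Bernoulli trial, P(success | data) = α/(α+β) = 0.4874.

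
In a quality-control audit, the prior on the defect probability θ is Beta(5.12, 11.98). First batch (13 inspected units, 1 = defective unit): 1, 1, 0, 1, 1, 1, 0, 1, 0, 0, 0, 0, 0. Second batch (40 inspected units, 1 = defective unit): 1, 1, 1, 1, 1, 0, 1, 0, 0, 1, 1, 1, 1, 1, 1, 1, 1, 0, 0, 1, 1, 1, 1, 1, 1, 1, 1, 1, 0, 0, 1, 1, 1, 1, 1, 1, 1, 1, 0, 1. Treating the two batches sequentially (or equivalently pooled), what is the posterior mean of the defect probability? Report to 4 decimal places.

The Beta prior is conjugate to a Binomial/Bernoulli likelihood; the update adds successes to α and failures to β.
After batch 1: Beta(5.12+6, 11.98+7) = Beta(11.12, 18.98).
After batch 2: Beta(11.12+32, 18.98+8) = Beta(43.12, 26.98).
Posterior mean = α/(α+β) = 43.12/70.10 = 0.6151.

0.6151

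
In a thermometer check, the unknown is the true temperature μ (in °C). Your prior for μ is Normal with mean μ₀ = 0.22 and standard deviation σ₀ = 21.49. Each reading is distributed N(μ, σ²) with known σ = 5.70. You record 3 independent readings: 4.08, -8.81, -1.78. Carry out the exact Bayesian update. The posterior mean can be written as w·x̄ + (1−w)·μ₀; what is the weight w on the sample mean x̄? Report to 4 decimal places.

0.9771

For Normal data with known variance σ², a Normal(μ₀, σ₀²) prior on μ is conjugate. Posterior precision = 1/σ₀² + n/σ²; posterior mean is the precision-weighted average of μ₀ and x̄.
σ₀² = 21.49² = 461.8201, σ² = 5.70² = 32.49. Prior precision 1/σ₀² = 1/461.8201; data precision n/σ² = 3/32.49.
w = (n/σ²)/(1/σ₀² + n/σ²) = n·σ₀²/(σ² + n·σ₀²) = 3·461.8201/(32.49 + 3·461.8201) = 1385.4603/1417.9503 = 0.9771.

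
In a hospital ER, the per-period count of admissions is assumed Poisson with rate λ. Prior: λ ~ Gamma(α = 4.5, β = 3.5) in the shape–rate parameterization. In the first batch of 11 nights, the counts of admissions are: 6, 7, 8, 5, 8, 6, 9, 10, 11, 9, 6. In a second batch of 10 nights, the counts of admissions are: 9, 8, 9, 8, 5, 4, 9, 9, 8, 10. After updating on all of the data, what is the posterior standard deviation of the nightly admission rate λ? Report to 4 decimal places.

With a Gamma(shape α, rate β) prior, the Poisson likelihood is conjugate: the posterior is Gamma(α + ΣXᵢ, β + n).
Batch 1: sum of counts S = 85 over n = 11 nights.
After batch 1: Gamma(α+S, β+n) = Gamma(4.5+85, 3.5+11) = Gamma(89.5, 14.5).
Batch 2: sum of counts S = 79 over n = 10 nights.
After batch 2: Gamma(α+S, β+n) = Gamma(89.5+79, 14.5+10) = Gamma(168.5, 24.5).
SD = √α/β = √168.5/24.5 = 0.5298.

0.5298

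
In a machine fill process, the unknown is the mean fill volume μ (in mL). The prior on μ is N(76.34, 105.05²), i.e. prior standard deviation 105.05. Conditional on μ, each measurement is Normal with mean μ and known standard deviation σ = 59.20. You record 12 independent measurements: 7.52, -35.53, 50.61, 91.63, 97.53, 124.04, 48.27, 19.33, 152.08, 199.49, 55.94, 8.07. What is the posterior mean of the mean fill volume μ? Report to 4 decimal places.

68.4570

For Normal data with known variance σ², a Normal(μ₀, σ₀²) prior on μ is conjugate. Posterior precision = 1/σ₀² + n/σ²; posterior mean is the precision-weighted average of μ₀ and x̄.
Σxᵢ = 7.52 + (-35.53) + 50.61 + 91.63 + 97.53 + 124.04 + 48.27 + 19.33 + 152.08 + 199.49 + 55.94 + 8.07 = 818.98, so n·x̄ = 818.98.
σ₀² = 105.05² = 11035.5025, σ² = 59.20² = 3504.64; σ² + n·σ₀² = 3504.64 + 12·11035.5025 = 135930.67.
Posterior mean = (μ₀/σ₀² + n·x̄/σ²)/(1/σ₀² + n/σ²) = (σ²·μ₀ + σ₀²·n·x̄)/(σ² + n·σ₀²) = (3504.64·76.34 + 11035.5025·818.98)/135930.67 = 9305400.05505/135930.67 = 68.4570.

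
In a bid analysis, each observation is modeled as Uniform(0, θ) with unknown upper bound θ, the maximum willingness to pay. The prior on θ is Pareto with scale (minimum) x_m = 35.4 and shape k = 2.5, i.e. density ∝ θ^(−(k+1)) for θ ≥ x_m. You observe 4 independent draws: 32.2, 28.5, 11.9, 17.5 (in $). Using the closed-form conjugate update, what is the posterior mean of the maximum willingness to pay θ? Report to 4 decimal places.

41.8364

A Pareto(scale x_m, shape k) prior on the upper bound θ of Uniform(0, θ) is conjugate: posterior is Pareto(max(x_m, max xᵢ), k + n).
Sample maximum = 32.2; prior scale x_m = 35.4 → posterior scale = max = 35.4.
Posterior shape = 2.5 + 4 = 6.5.
E[θ|data] = k·x_m/(k−1) = 6.5·35.4/5.5 = 41.8364.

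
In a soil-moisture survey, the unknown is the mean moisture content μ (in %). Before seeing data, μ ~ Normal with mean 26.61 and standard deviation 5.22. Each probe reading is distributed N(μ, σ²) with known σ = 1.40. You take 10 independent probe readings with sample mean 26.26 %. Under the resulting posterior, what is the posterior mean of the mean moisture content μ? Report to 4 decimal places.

For Normal data with known variance σ², a Normal(μ₀, σ₀²) prior on μ is conjugate. Posterior precision = 1/σ₀² + n/σ²; posterior mean is the precision-weighted average of μ₀ and x̄.
n·x̄ = 10·26.26 = 262.6.
σ₀² = 5.22² = 27.2484, σ² = 1.40² = 1.96; σ² + n·σ₀² = 1.96 + 10·27.2484 = 274.444.
Posterior mean = (μ₀/σ₀² + n·x̄/σ²)/(1/σ₀² + n/σ²) = (σ²·μ₀ + σ₀²·n·x̄)/(σ² + n·σ₀²) = (1.96·26.61 + 27.2484·262.6)/274.444 = 7207.58544/274.444 = 26.2625.

26.2625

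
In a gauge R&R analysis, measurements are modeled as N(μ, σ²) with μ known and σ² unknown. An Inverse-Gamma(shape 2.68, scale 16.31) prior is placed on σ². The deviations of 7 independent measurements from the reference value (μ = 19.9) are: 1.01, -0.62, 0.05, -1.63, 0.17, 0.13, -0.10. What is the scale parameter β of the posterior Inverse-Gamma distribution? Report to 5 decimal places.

With known mean μ and an Inverse-Gamma(α, β) prior on σ², the Normal likelihood is conjugate: posterior is Inv-Gamma(α + n/2, β + Σ(xᵢ−μ)²/2).
Σ(xᵢ−μ)² = (1.01)² + (-0.62)² + (0.05)² + (-1.63)² + (0.17)² + (0.13)² + (-0.10)² = 4.1197.
Posterior: Inv-Gamma(2.68 + 7/2, 16.31 + 4.1197/2) = Inv-Gamma(6.18, 18.36985).
Posterior β = 18.36985.

18.36985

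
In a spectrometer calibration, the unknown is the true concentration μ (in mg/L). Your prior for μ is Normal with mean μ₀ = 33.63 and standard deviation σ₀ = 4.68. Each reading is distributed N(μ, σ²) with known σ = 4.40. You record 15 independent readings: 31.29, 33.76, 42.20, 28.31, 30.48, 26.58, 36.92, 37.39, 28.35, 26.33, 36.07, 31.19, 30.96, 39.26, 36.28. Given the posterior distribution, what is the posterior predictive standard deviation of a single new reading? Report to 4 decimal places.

For Normal data with known variance σ², a Normal(μ₀, σ₀²) prior on μ is conjugate. Posterior precision = 1/σ₀² + n/σ²; posterior mean is the precision-weighted average of μ₀ and x̄.
σ₀² = 4.68² = 21.9024, σ² = 4.40² = 19.36; σ² + n·σ₀² = 19.36 + 15·21.9024 = 347.896.
Posterior precision = 1/σ₀² + n/σ² = 1/21.9024 + 15/19.36 = (σ² + n·σ₀²)/(σ₀²σ²) = 347.896/(21.9024·19.36); posterior variance σₙ² = σ₀²σ²/(σ² + n·σ₀²) = 21.9024·19.36/347.896 = 1.218843.
Predictive variance for one new observation = σₙ² + σ² = 21.9024·19.36/347.896 + 19.36 = σ²·(σ₀² + 347.896)/347.896 = 19.36·369.7984/347.896 = 20.578843; SD = √(19.36·369.7984/347.896) = 4.5364.

4.5364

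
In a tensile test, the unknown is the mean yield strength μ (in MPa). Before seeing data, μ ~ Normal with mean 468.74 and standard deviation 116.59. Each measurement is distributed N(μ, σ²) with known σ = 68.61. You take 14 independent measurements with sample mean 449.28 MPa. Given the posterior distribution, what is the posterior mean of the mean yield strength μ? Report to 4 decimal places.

449.7497

For Normal data with known variance σ², a Normal(μ₀, σ₀²) prior on μ is conjugate. Posterior precision = 1/σ₀² + n/σ²; posterior mean is the precision-weighted average of μ₀ and x̄.
n·x̄ = 14·449.28 = 6289.92.
σ₀² = 116.59² = 13593.2281, σ² = 68.61² = 4707.3321; σ² + n·σ₀² = 4707.3321 + 14·13593.2281 = 195012.5255.
Posterior mean = (μ₀/σ₀² + n·x̄/σ²)/(1/σ₀² + n/σ²) = (σ²·μ₀ + σ₀²·n·x̄)/(σ² + n·σ₀²) = (4707.3321·468.74 + 13593.2281·6289.92)/195012.5255 = 87706832.139306/195012.5255 = 449.7497.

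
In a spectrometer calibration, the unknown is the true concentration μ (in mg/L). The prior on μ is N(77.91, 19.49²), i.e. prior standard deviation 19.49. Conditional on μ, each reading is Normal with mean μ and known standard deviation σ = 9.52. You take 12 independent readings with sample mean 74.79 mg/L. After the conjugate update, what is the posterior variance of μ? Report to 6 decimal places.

7.405298

For Normal data with known variance σ², a Normal(μ₀, σ₀²) prior on μ is conjugate. Posterior precision = 1/σ₀² + n/σ²; posterior mean is the precision-weighted average of μ₀ and x̄.
σ₀² = 19.49² = 379.8601, σ² = 9.52² = 90.6304; σ² + n·σ₀² = 90.6304 + 12·379.8601 = 4648.9516.
Posterior precision = 1/σ₀² + n/σ² = 1/379.8601 + 12/90.6304 = (σ² + n·σ₀²)/(σ₀²σ²) = 4648.9516/(379.8601·90.6304); posterior variance σₙ² = σ₀²σ²/(σ² + n·σ₀²) = 379.8601·90.6304/4648.9516 = 7.405298.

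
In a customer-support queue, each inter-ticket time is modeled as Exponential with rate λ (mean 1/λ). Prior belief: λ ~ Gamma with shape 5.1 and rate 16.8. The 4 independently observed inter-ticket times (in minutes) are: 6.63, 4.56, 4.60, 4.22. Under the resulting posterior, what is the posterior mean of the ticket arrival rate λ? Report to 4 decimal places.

0.2472

With a Gamma(shape α, rate β) prior on the exponential rate λ, the posterior after n observations with total T = Σxᵢ is Gamma(α+n, β+T).
Sum of observations T = 20.01 minutes; n = 4.
Posterior: Gamma(5.1+4, 16.8+20.01) = Gamma(9.1, 36.81).
Posterior mean of λ = α/β = 9.1/36.81 = 0.2472.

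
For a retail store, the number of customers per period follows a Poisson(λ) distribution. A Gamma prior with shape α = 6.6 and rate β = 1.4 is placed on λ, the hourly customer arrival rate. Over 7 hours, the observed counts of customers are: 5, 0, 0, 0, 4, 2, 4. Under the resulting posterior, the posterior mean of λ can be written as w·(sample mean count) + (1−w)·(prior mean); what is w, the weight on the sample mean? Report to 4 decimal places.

0.8333

With a Gamma(shape α, rate β) prior, the Poisson likelihood is conjugate: the posterior is Gamma(α + ΣXᵢ, β + n).
Posterior mean = (α₀+S)/(β₀+n) = [n/(β₀+n)]·(S/n) + [β₀/(β₀+n)]·(α₀/β₀), so only n and β₀ enter the weight.
Weight on data w = n/(β₀+n) = 7/(1.4+7) = 7/8.4 = 0.8333.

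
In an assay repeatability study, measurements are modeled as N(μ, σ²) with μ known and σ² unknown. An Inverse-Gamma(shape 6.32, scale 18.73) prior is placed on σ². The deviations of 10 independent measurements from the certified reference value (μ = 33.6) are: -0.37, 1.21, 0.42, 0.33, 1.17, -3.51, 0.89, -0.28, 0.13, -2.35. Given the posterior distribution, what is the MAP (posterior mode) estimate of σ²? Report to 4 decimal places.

With known mean μ and an Inverse-Gamma(α, β) prior on σ², the Normal likelihood is conjugate: posterior is Inv-Gamma(α + n/2, β + Σ(xᵢ−μ)²/2).
Σ(xᵢ−μ)² = (-0.37)² + (1.21)² + (0.42)² + (0.33)² + (1.17)² + (-3.51)² + (0.89)² + (-0.28)² + (0.13)² + (-2.35)² = 21.9852.
Posterior: Inv-Gamma(6.32 + 10/2, 18.73 + 21.9852/2) = Inv-Gamma(11.32, 29.72260).
Mode = β/(α+1) = 29.72260/12.32 = 2.4125.

2.4125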